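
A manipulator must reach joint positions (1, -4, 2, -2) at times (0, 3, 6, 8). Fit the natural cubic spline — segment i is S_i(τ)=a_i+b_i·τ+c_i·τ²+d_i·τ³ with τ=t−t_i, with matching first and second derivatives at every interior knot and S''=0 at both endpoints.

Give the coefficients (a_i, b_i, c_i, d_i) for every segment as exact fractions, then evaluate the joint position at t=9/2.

Δ: Δ0=-5/3, Δ1=2, Δ2=-2
row 1: diag=12, rhs=22; c'=1/4, d'=11/6
row 2: denom=10−3·1/4=37/4; d'=(-24−3·11/6)/(37/4)=-118/37
back: M2=-118/37
back: M1=11/6−1/4·-118/37=292/111
M: M0=0, M1=292/111, M2=-118/37, M3=0
seg 0: a=1, c=M0/2=0, d=(M1−M0)/(6·3)=146/999, b=Δ0−h0·(2M0+M1)/6=-331/111
seg 1: a=-4, c=M1/2=146/111, d=(M2−M1)/(6·3)=-323/999, b=Δ1−h1·(2M1+M2)/6=107/111
seg 2: a=2, c=M2/2=-59/37, d=(M3−M2)/(6·2)=59/222, b=Δ2−h2·(2M2+M3)/6=14/111
t_q=9/2 → seg 1, τ=3/2; S=-4+107/111·τ+146/111·τ²+-323/999·τ³=-203/296

  seg 0: a=1 b=-331/111 c=0 d=146/999
  seg 1: a=-4 b=107/111 c=146/111 d=-323/999
  seg 2: a=2 b=14/111 c=-59/37 d=59/222
S(9/2) = -203/296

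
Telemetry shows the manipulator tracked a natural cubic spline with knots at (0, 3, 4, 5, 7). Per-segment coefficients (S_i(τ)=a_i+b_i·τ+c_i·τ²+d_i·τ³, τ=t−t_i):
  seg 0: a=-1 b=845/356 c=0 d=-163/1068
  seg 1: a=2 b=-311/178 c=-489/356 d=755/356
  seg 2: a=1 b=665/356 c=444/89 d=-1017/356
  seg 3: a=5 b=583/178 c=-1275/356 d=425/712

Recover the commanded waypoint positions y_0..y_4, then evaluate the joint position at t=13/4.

y_0 = S_0(0) = a_0 = -1
y_1 = S_1(0) = a_1 = 2
y_2 = S_2(0) = a_2 = 1
y_3 = S_3(0) = a_3 = 5
y_4 = S_3(2) = 2
t_q=13/4 is in segment 1 (τ=1/4); S_1(τ)=34415/22784

y_0=-1 y_1=2 y_2=1 y_3=5 y_4=2
S(13/4) = 34415/22784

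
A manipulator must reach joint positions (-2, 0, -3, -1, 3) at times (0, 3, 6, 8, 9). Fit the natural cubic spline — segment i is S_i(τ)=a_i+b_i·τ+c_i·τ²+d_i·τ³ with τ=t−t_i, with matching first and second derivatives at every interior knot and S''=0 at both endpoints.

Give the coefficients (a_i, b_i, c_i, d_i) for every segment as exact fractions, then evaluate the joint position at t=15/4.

Δ: Δ0=2/3, Δ1=-1, Δ2=1, Δ3=4
row 1: diag=12, rhs=-10; c'=1/4, d'=-5/6
row 2: denom=10−3·1/4=37/4; d'=(12−3·-5/6)/(37/4)=58/37
row 3: denom=6−2·8/37=206/37; d'=(18−2·58/37)/(206/37)=275/103
back: M3=275/103
back: M2=58/37−8/37·275/103=102/103
back: M1=-5/6−1/4·102/103=-334/309
M: M0=0, M1=-334/309, M2=102/103, M3=275/103, M4=0
seg 0: a=-2, c=M0/2=0, d=(M1−M0)/(6·3)=-167/2781, b=Δ0−h0·(2M0+M1)/6=373/309
seg 1: a=0, c=M1/2=-167/309, d=(M2−M1)/(6·3)=320/2781, b=Δ1−h1·(2M1+M2)/6=-128/309
seg 2: a=-3, c=M2/2=51/103, d=(M3−M2)/(6·2)=173/1236, b=Δ2−h2·(2M2+M3)/6=-170/309
seg 3: a=-1, c=M3/2=275/206, d=(M4−M3)/(6·1)=-275/618, b=Δ3−h3·(2M3+M4)/6=961/309
t_q=15/4 → seg 1, τ=3/4; S=0+-128/309·τ+-167/309·τ²+320/2781·τ³=-933/1648

  seg 0: a=-2 b=373/309 c=0 d=-167/2781
  seg 1: a=0 b=-128/309 c=-167/309 d=320/2781
  seg 2: a=-3 b=-170/309 c=51/103 d=173/1236
  seg 3: a=-1 b=961/309 c=275/206 d=-275/618
S(15/4) = -933/1648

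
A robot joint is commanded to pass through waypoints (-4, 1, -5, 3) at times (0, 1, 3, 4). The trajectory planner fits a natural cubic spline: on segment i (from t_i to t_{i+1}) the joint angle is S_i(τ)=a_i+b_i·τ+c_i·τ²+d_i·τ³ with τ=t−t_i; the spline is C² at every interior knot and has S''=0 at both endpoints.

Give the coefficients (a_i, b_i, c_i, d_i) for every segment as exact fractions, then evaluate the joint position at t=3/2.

Δ: Δ0=5, Δ1=-3, Δ2=8
row 1: diag=6, rhs=-48; c'=1/3, d'=-8
row 2: denom=6−2·1/3=16/3; d'=(66−2·-8)/(16/3)=123/8
back: M2=123/8
back: M1=-8−1/3·123/8=-105/8
M: M0=0, M1=-105/8, M2=123/8, M3=0
seg 0: a=-4, c=M0/2=0, d=(M1−M0)/(6·1)=-35/16, b=Δ0−h0·(2M0+M1)/6=115/16
seg 1: a=1, c=M1/2=-105/16, d=(M2−M1)/(6·2)=19/8, b=Δ1−h1·(2M1+M2)/6=5/8
seg 2: a=-5, c=M2/2=123/16, d=(M3−M2)/(6·1)=-41/16, b=Δ2−h2·(2M2+M3)/6=23/8
t_q=3/2 → seg 1, τ=1/2; S=1+5/8·τ+-105/16·τ²+19/8·τ³=-1/32

  seg 0: a=-4 b=115/16 c=0 d=-35/16
  seg 1: a=1 b=5/8 c=-105/16 d=19/8
  seg 2: a=-5 b=23/8 c=123/16 d=-41/16
S(3/2) = -1/32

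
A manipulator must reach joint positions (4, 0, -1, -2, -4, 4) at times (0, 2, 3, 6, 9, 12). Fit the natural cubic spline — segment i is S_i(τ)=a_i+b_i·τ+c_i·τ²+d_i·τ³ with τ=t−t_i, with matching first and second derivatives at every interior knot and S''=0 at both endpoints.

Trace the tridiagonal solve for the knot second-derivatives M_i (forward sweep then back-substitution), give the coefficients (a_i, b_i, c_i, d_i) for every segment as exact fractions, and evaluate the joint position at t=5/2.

  seg 0: a=4 b=-4358/1899 c=0 d=140/1899
  seg 1: a=0 b=-2678/1899 c=280/633 d=-61/1899
  seg 2: a=-1 b=-1181/1899 c=73/211 d=-1423/17091
  seg 3: a=-2 b=-1508/1899 c=-766/1899 d=2540/17091
  seg 4: a=-4 b=1516/1899 c=1774/1899 d=-1774/17091
S(5/2) = -3031/5064

Δ: Δ0=-2, Δ1=-1, Δ2=-1/3, Δ3=-2/3, Δ4=8/3
row 1: diag=6, rhs=6; c'=1/6, d'=1
row 2: denom=8−1·1/6=47/6; d'=(4−1·1)/(47/6)=18/47
row 3: denom=12−3·18/47=510/47; d'=(-2−3·18/47)/(510/47)=-74/255
row 4: denom=12−3·47/170=1899/170; d'=(20−3·-74/255)/(1899/170)=3548/1899
back: M4=3548/1899
back: M3=-74/255−47/170·3548/1899=-1532/1899
back: M2=18/47−18/47·-1532/1899=146/211
back: M1=1−1/6·146/211=560/633
M: M0=0, M1=560/633, M2=146/211, M3=-1532/1899, M4=3548/1899, M5=0
seg 0: a=4, c=M0/2=0, d=(M1−M0)/(6·2)=140/1899, b=Δ0−h0·(2M0+M1)/6=-4358/1899
seg 1: a=0, c=M1/2=280/633, d=(M2−M1)/(6·1)=-61/1899, b=Δ1−h1·(2M1+M2)/6=-2678/1899
seg 2: a=-1, c=M2/2=73/211, d=(M3−M2)/(6·3)=-1423/17091, b=Δ2−h2·(2M2+M3)/6=-1181/1899
seg 3: a=-2, c=M3/2=-766/1899, d=(M4−M3)/(6·3)=2540/17091, b=Δ3−h3·(2M3+M4)/6=-1508/1899
seg 4: a=-4, c=M4/2=1774/1899, d=(M5−M4)/(6·3)=-1774/17091, b=Δ4−h4·(2M4+M5)/6=1516/1899
t_q=5/2 → seg 1, τ=1/2; S=0+-2678/1899·τ+280/633·τ²+-61/1899·τ³=-3031/5064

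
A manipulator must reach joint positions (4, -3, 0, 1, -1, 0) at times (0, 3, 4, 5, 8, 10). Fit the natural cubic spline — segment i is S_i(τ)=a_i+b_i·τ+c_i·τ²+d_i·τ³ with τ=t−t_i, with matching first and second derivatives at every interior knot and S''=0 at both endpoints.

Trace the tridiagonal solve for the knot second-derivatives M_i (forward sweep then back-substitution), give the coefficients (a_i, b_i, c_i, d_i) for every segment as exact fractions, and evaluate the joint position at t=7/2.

  seg 0: a=4 b=-2771/606 c=0 d=1357/5454
  seg 1: a=-3 b=650/303 c=1357/606 d=-839/606
  seg 2: a=0 b=499/202 c=-580/303 d=269/606
  seg 3: a=1 b=-8/303 c=-353/606 d=671/5454
  seg 4: a=-1 b=-121/606 c=53/101 d=-53/606
S(7/2) = -7469/4848

Δ: Δ0=-7/3, Δ1=3, Δ2=1, Δ3=-2/3, Δ4=1/2
row 1: diag=8, rhs=32; c'=1/8, d'=4
row 2: denom=4−1·1/8=31/8; d'=(-12−1·4)/(31/8)=-128/31
row 3: denom=8−1·8/31=240/31; d'=(-10−1·-128/31)/(240/31)=-91/120
row 4: denom=10−3·31/80=707/80; d'=(7−3·-91/120)/(707/80)=106/101
back: M4=106/101
back: M3=-91/120−31/80·106/101=-353/303
back: M2=-128/31−8/31·-353/303=-1160/303
back: M1=4−1/8·-1160/303=1357/303
M: M0=0, M1=1357/303, M2=-1160/303, M3=-353/303, M4=106/101, M5=0
seg 0: a=4, c=M0/2=0, d=(M1−M0)/(6·3)=1357/5454, b=Δ0−h0·(2M0+M1)/6=-2771/606
seg 1: a=-3, c=M1/2=1357/606, d=(M2−M1)/(6·1)=-839/606, b=Δ1−h1·(2M1+M2)/6=650/303
seg 2: a=0, c=M2/2=-580/303, d=(M3−M2)/(6·1)=269/606, b=Δ2−h2·(2M2+M3)/6=499/202
seg 3: a=1, c=M3/2=-353/606, d=(M4−M3)/(6·3)=671/5454, b=Δ3−h3·(2M3+M4)/6=-8/303
seg 4: a=-1, c=M4/2=53/101, d=(M5−M4)/(6·2)=-53/606, b=Δ4−h4·(2M4+M5)/6=-121/606
t_q=7/2 → seg 1, τ=1/2; S=-3+650/303·τ+1357/606·τ²+-839/606·τ³=-7469/4848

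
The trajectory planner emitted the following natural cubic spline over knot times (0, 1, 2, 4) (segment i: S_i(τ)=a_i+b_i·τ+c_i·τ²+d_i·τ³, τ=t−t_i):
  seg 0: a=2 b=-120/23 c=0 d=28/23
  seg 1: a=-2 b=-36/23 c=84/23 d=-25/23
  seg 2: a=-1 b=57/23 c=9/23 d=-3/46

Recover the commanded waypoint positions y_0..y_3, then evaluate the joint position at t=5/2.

y_0 = S_0(0) = a_0 = 2
y_1 = S_1(0) = a_1 = -2
y_2 = S_2(0) = a_2 = -1
y_3 = S_2(2) = 5
t_q=5/2 is in segment 2 (τ=1/2); S_2(τ)=121/368

y_0=2 y_1=-2 y_2=-1 y_3=5
S(5/2) = 121/368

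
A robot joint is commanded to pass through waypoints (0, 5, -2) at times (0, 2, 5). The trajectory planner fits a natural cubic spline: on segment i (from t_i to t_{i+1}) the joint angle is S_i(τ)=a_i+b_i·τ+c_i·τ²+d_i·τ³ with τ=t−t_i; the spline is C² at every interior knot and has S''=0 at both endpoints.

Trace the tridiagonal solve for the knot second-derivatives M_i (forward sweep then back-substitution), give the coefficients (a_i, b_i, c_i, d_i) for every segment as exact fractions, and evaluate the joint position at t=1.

Δ: Δ0=5/2, Δ1=-7/3
row 1: diag=10, rhs=-29; c'=3/10, d'=-29/10
back: M1=-29/10
M: M0=0, M1=-29/10, M2=0
seg 0: a=0, c=M0/2=0, d=(M1−M0)/(6·2)=-29/120, b=Δ0−h0·(2M0+M1)/6=52/15
seg 1: a=5, c=M1/2=-29/20, d=(M2−M1)/(6·3)=29/180, b=Δ1−h1·(2M1+M2)/6=17/30
t_q=1 → seg 0, τ=1; S=0+52/15·τ+0·τ²+-29/120·τ³=129/40

  seg 0: a=0 b=52/15 c=0 d=-29/120
  seg 1: a=5 b=17/30 c=-29/20 d=29/180
S(1) = 129/40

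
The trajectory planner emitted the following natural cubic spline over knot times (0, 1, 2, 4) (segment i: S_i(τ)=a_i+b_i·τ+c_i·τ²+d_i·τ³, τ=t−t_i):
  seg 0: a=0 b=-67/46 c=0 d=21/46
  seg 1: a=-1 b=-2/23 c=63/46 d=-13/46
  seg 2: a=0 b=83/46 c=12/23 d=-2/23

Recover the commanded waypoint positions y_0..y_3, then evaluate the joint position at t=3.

y_0=0 y_1=-1 y_2=0 y_3=5
S(3) = 103/46

y_0 = S_0(0) = a_0 = 0
y_1 = S_1(0) = a_1 = -1
y_2 = S_2(0) = a_2 = 0
y_3 = S_2(2) = 5
t_q=3 is in segment 2 (τ=1); S_2(τ)=103/46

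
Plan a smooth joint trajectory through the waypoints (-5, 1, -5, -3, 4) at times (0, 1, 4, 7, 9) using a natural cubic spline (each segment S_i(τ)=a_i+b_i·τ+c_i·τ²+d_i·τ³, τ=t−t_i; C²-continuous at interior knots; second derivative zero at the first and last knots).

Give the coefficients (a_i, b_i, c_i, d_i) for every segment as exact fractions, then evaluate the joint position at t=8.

Δ: Δ0=6, Δ1=-2, Δ2=2/3, Δ3=7/2
row 1: diag=8, rhs=-48; c'=3/8, d'=-6
row 2: denom=12−3·3/8=87/8; d'=(16−3·-6)/(87/8)=272/87
row 3: denom=10−3·8/29=266/29; d'=(17−3·272/87)/(266/29)=221/266
back: M3=221/266
back: M2=272/87−8/29·221/266=1156/399
back: M1=-6−3/8·1156/399=-1885/266
M: M0=0, M1=-1885/266, M2=1156/399, M3=221/266, M4=0
seg 0: a=-5, c=M0/2=0, d=(M1−M0)/(6·1)=-1885/1596, b=Δ0−h0·(2M0+M1)/6=11461/1596
seg 1: a=1, c=M1/2=-1885/532, d=(M2−M1)/(6·3)=7967/14364, b=Δ1−h1·(2M1+M2)/6=2903/798
seg 2: a=-5, c=M2/2=578/399, d=(M3−M2)/(6·3)=-1649/14364, b=Δ2−h2·(2M2+M3)/6=-4223/1596
seg 3: a=-3, c=M3/2=221/532, d=(M4−M3)/(6·2)=-221/3192, b=Δ3−h3·(2M3+M4)/6=2351/798
t_q=8 → seg 3, τ=1; S=-3+2351/798·τ+221/532·τ²+-221/3192·τ³=311/1064

  seg 0: a=-5 b=11461/1596 c=0 d=-1885/1596
  seg 1: a=1 b=2903/798 c=-1885/532 d=7967/14364
  seg 2: a=-5 b=-4223/1596 c=578/399 d=-1649/14364
  seg 3: a=-3 b=2351/798 c=221/532 d=-221/3192
S(8) = 311/1064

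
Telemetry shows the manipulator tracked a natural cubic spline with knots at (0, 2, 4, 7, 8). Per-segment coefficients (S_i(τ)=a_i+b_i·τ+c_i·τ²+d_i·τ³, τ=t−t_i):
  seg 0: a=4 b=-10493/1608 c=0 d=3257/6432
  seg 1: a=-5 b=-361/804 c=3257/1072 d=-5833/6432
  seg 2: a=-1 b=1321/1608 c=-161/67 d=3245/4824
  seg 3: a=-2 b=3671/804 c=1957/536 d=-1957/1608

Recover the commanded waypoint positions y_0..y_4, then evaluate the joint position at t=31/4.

y_0 = S_0(0) = a_0 = 4
y_1 = S_1(0) = a_1 = -5
y_2 = S_2(0) = a_2 = -1
y_3 = S_3(0) = a_3 = -2
y_4 = S_3(1) = 5
t_q=31/4 is in segment 3 (τ=3/4); S_3(τ)=101703/34304

y_0=4 y_1=-5 y_2=-1 y_3=-2 y_4=5
S(31/4) = 101703/34304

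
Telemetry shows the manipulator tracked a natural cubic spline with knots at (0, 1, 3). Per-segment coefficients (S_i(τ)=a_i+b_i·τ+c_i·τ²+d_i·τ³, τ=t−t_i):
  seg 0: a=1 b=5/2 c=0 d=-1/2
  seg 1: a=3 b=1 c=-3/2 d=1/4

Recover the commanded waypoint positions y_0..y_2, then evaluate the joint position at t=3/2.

y_0=1 y_1=3 y_2=1
S(3/2) = 101/32

y_0 = S_0(0) = a_0 = 1
y_1 = S_1(0) = a_1 = 3
y_2 = S_1(2) = 1
t_q=3/2 is in segment 1 (τ=1/2); S_1(τ)=101/32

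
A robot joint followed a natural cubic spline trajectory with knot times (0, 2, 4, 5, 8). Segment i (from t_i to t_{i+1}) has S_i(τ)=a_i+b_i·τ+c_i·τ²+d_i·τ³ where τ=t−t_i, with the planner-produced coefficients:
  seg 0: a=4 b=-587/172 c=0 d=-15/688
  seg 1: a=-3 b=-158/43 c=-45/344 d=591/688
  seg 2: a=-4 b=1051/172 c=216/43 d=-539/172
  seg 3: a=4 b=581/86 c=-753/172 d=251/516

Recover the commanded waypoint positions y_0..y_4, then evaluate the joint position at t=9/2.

y_0 = S_0(0) = a_0 = 4
y_1 = S_1(0) = a_1 = -3
y_2 = S_2(0) = a_2 = -4
y_3 = S_3(0) = a_3 = 4
y_4 = S_3(3) = -2
t_q=9/2 is in segment 2 (τ=1/2); S_2(τ)=-111/1376

y_0=4 y_1=-3 y_2=-4 y_3=4 y_4=-2
S(9/2) = -111/1376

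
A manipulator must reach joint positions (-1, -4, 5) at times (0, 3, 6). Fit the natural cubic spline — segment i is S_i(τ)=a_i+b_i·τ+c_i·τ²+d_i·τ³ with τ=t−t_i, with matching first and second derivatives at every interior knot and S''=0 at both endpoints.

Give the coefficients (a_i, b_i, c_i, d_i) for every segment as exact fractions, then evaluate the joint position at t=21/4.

Δ: Δ0=-1, Δ1=3
row 1: diag=12, rhs=24; c'=1/4, d'=2
back: M1=2
M: M0=0, M1=2, M2=0
seg 0: a=-1, c=M0/2=0, d=(M1−M0)/(6·3)=1/9, b=Δ0−h0·(2M0+M1)/6=-2
seg 1: a=-4, c=M1/2=1, d=(M2−M1)/(6·3)=-1/9, b=Δ1−h1·(2M1+M2)/6=1
t_q=21/4 → seg 1, τ=9/4; S=-4+1·τ+1·τ²+-1/9·τ³=131/64

  seg 0: a=-1 b=-2 c=0 d=1/9
  seg 1: a=-4 b=1 c=1 d=-1/9
S(21/4) = 131/64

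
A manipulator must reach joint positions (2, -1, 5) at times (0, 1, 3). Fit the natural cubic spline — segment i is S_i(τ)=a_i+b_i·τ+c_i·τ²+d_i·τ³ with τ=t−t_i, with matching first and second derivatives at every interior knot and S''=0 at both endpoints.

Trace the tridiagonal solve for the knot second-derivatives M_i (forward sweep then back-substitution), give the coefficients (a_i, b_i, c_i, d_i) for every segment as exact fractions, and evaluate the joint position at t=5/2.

  seg 0: a=2 b=-4 c=0 d=1
  seg 1: a=-1 b=-1 c=3 d=-1/2
S(5/2) = 41/16

Δ: Δ0=-3, Δ1=3
row 1: diag=6, rhs=36; c'=1/3, d'=6
back: M1=6
M: M0=0, M1=6, M2=0
seg 0: a=2, c=M0/2=0, d=(M1−M0)/(6·1)=1, b=Δ0−h0·(2M0+M1)/6=-4
seg 1: a=-1, c=M1/2=3, d=(M2−M1)/(6·2)=-1/2, b=Δ1−h1·(2M1+M2)/6=-1
t_q=5/2 → seg 1, τ=3/2; S=-1+-1·τ+3·τ²+-1/2·τ³=41/16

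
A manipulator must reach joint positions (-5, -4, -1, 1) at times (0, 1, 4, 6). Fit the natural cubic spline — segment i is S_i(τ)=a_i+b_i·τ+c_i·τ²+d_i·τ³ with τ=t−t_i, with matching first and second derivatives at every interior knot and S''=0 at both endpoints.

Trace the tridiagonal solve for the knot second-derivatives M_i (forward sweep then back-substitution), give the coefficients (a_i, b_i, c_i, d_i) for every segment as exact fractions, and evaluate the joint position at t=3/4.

  seg 0: a=-5 b=1 c=0 d=0
  seg 1: a=-4 b=1 c=0 d=0
  seg 2: a=-1 b=1 c=0 d=0
S(3/4) = -17/4

Δ: Δ0=1, Δ1=1, Δ2=1
row 1: diag=8, rhs=0; c'=3/8, d'=0
row 2: denom=10−3·3/8=71/8; d'=(0−3·0)/(71/8)=0
back: M2=0
back: M1=0−3/8·0=0
M: M0=0, M1=0, M2=0, M3=0
seg 0: a=-5, c=M0/2=0, d=(M1−M0)/(6·1)=0, b=Δ0−h0·(2M0+M1)/6=1
seg 1: a=-4, c=M1/2=0, d=(M2−M1)/(6·3)=0, b=Δ1−h1·(2M1+M2)/6=1
seg 2: a=-1, c=M2/2=0, d=(M3−M2)/(6·2)=0, b=Δ2−h2·(2M2+M3)/6=1
t_q=3/4 → seg 0, τ=3/4; S=-5+1·τ+0·τ²+0·τ³=-17/4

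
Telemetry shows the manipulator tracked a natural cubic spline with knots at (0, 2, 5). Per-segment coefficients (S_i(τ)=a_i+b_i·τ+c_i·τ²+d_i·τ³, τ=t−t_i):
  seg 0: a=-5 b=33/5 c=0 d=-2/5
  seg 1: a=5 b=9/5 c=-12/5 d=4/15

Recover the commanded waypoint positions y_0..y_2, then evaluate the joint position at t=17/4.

y_0 = S_0(0) = a_0 = -5
y_1 = S_1(0) = a_1 = 5
y_2 = S_1(3) = -4
t_q=17/4 is in segment 1 (τ=9/4); S_1(τ)=-1/16

y_0=-5 y_1=5 y_2=-4
S(17/4) = -1/16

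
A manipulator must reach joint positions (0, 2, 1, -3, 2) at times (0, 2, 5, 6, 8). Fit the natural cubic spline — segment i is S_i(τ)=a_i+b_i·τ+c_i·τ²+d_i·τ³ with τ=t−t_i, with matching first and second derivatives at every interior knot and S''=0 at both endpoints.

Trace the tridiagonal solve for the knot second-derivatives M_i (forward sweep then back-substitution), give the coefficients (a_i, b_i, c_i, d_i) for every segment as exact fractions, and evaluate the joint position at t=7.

  seg 0: a=0 b=1111/1248 c=0 d=137/4992
  seg 1: a=2 b=761/624 c=137/832 d=-131/576
  seg 2: a=1 b=-9817/2496 c=-783/416 d=4531/2496
  seg 3: a=-3 b=-1405/624 c=2965/832 d=-2965/4992
S(7) = -3797/1664

Δ: Δ0=1, Δ1=-1/3, Δ2=-4, Δ3=5/2
row 1: diag=10, rhs=-8; c'=3/10, d'=-4/5
row 2: denom=8−3·3/10=71/10; d'=(-22−3·-4/5)/(71/10)=-196/71
row 3: denom=6−1·10/71=416/71; d'=(39−1·-196/71)/(416/71)=2965/416
back: M3=2965/416
back: M2=-196/71−10/71·2965/416=-783/208
back: M1=-4/5−3/10·-783/208=137/416
M: M0=0, M1=137/416, M2=-783/208, M3=2965/416, M4=0
seg 0: a=0, c=M0/2=0, d=(M1−M0)/(6·2)=137/4992, b=Δ0−h0·(2M0+M1)/6=1111/1248
seg 1: a=2, c=M1/2=137/832, d=(M2−M1)/(6·3)=-131/576, b=Δ1−h1·(2M1+M2)/6=761/624
seg 2: a=1, c=M2/2=-783/416, d=(M3−M2)/(6·1)=4531/2496, b=Δ2−h2·(2M2+M3)/6=-9817/2496
seg 3: a=-3, c=M3/2=2965/832, d=(M4−M3)/(6·2)=-2965/4992, b=Δ3−h3·(2M3+M4)/6=-1405/624
t_q=7 → seg 3, τ=1; S=-3+-1405/624·τ+2965/832·τ²+-2965/4992·τ³=-3797/1664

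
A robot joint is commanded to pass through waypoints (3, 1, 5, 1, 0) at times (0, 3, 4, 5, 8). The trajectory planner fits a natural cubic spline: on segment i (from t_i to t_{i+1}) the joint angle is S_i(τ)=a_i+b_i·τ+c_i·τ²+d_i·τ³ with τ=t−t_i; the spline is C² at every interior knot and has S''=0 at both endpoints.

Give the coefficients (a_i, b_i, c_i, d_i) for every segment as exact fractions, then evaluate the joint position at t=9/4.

Δ: Δ0=-2/3, Δ1=4, Δ2=-4, Δ3=-1/3
row 1: diag=8, rhs=28; c'=1/8, d'=7/2
row 2: denom=4−1·1/8=31/8; d'=(-48−1·7/2)/(31/8)=-412/31
row 3: denom=8−1·8/31=240/31; d'=(22−1·-412/31)/(240/31)=547/120
back: M3=547/120
back: M2=-412/31−8/31·547/120=-217/15
back: M1=7/2−1/8·-217/15=637/120
M: M0=0, M1=637/120, M2=-217/15, M3=547/120, M4=0
seg 0: a=3, c=M0/2=0, d=(M1−M0)/(6·3)=637/2160, b=Δ0−h0·(2M0+M1)/6=-797/240
seg 1: a=1, c=M1/2=637/240, d=(M2−M1)/(6·1)=-791/240, b=Δ1−h1·(2M1+M2)/6=557/120
seg 2: a=5, c=M2/2=-217/30, d=(M3−M2)/(6·1)=761/240, b=Δ2−h2·(2M2+M3)/6=1/16
seg 3: a=1, c=M3/2=547/240, d=(M4−M3)/(6·3)=-547/2160, b=Δ3−h3·(2M3+M4)/6=-587/120
t_q=9/4 → seg 0, τ=9/4; S=3+-797/240·τ+0·τ²+637/2160·τ³=-5697/5120

  seg 0: a=3 b=-797/240 c=0 d=637/2160
  seg 1: a=1 b=557/120 c=637/240 d=-791/240
  seg 2: a=5 b=1/16 c=-217/30 d=761/240
  seg 3: a=1 b=-587/120 c=547/240 d=-547/2160
S(9/4) = -5697/5120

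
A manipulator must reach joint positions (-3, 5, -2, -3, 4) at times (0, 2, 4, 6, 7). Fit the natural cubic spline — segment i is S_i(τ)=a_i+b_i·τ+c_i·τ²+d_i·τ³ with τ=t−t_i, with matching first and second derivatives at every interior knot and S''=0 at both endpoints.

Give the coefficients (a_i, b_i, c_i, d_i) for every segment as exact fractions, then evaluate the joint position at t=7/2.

  seg 0: a=-3 b=248/41 c=0 d=-21/41
  seg 1: a=5 b=-4/41 c=-126/41 d=225/328
  seg 2: a=-2 b=-341/82 c=171/164 d=129/328
  seg 3: a=-3 b=194/41 c=279/82 d=-93/82
S(7/2) = 667/2624

Δ: Δ0=4, Δ1=-7/2, Δ2=-1/2, Δ3=7
row 1: diag=8, rhs=-45; c'=1/4, d'=-45/8
row 2: denom=8−2·1/4=15/2; d'=(18−2·-45/8)/(15/2)=39/10
row 3: denom=6−2·4/15=82/15; d'=(45−2·39/10)/(82/15)=279/41
back: M3=279/41
back: M2=39/10−4/15·279/41=171/82
back: M1=-45/8−1/4·171/82=-252/41
M: M0=0, M1=-252/41, M2=171/82, M3=279/41, M4=0
seg 0: a=-3, c=M0/2=0, d=(M1−M0)/(6·2)=-21/41, b=Δ0−h0·(2M0+M1)/6=248/41
seg 1: a=5, c=M1/2=-126/41, d=(M2−M1)/(6·2)=225/328, b=Δ1−h1·(2M1+M2)/6=-4/41
seg 2: a=-2, c=M2/2=171/164, d=(M3−M2)/(6·2)=129/328, b=Δ2−h2·(2M2+M3)/6=-341/82
seg 3: a=-3, c=M3/2=279/82, d=(M4−M3)/(6·1)=-93/82, b=Δ3−h3·(2M3+M4)/6=194/41
t_q=7/2 → seg 1, τ=3/2; S=5+-4/41·τ+-126/41·τ²+225/328·τ³=667/2624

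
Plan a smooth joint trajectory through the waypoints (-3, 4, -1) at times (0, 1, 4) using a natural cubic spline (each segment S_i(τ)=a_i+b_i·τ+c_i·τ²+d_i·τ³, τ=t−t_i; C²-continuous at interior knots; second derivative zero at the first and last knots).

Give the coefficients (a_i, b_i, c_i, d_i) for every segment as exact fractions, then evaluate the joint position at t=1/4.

  seg 0: a=-3 b=97/12 c=0 d=-13/12
  seg 1: a=4 b=29/6 c=-13/4 d=13/36
S(1/4) = -255/256

Δ: Δ0=7, Δ1=-5/3
row 1: diag=8, rhs=-52; c'=3/8, d'=-13/2
back: M1=-13/2
M: M0=0, M1=-13/2, M2=0
seg 0: a=-3, c=M0/2=0, d=(M1−M0)/(6·1)=-13/12, b=Δ0−h0·(2M0+M1)/6=97/12
seg 1: a=4, c=M1/2=-13/4, d=(M2−M1)/(6·3)=13/36, b=Δ1−h1·(2M1+M2)/6=29/6
t_q=1/4 → seg 0, τ=1/4; S=-3+97/12·τ+0·τ²+-13/12·τ³=-255/256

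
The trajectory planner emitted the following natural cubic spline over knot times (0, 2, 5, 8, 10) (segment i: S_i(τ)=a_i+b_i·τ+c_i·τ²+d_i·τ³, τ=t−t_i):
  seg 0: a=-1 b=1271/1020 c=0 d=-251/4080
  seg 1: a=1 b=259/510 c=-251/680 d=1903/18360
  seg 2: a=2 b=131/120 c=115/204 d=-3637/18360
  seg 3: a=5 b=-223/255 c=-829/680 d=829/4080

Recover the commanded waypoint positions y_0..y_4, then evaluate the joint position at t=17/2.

y_0=-1 y_1=1 y_2=2 y_3=5 y_4=0
S(17/2) = 46603/10880

y_0 = S_0(0) = a_0 = -1
y_1 = S_1(0) = a_1 = 1
y_2 = S_2(0) = a_2 = 2
y_3 = S_3(0) = a_3 = 5
y_4 = S_3(2) = 0
t_q=17/2 is in segment 3 (τ=1/2); S_3(τ)=46603/10880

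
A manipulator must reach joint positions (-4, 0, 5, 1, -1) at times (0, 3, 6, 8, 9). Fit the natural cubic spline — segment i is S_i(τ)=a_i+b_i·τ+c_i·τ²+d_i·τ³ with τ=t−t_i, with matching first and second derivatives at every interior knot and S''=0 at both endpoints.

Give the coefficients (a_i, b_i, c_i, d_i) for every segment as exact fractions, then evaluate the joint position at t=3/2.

  seg 0: a=-4 b=95/103 c=0 d=127/2781
  seg 1: a=0 b=222/103 c=127/309 d=-532/2781
  seg 2: a=5 b=-56/103 c=-135/103 d=30/103
  seg 3: a=1 b=-236/103 c=45/103 d=-15/103
S(3/2) = -2029/824

Δ: Δ0=4/3, Δ1=5/3, Δ2=-2, Δ3=-2
row 1: diag=12, rhs=2; c'=1/4, d'=1/6
row 2: denom=10−3·1/4=37/4; d'=(-22−3·1/6)/(37/4)=-90/37
row 3: denom=6−2·8/37=206/37; d'=(0−2·-90/37)/(206/37)=90/103
back: M3=90/103
back: M2=-90/37−8/37·90/103=-270/103
back: M1=1/6−1/4·-270/103=254/309
M: M0=0, M1=254/309, M2=-270/103, M3=90/103, M4=0
seg 0: a=-4, c=M0/2=0, d=(M1−M0)/(6·3)=127/2781, b=Δ0−h0·(2M0+M1)/6=95/103
seg 1: a=0, c=M1/2=127/309, d=(M2−M1)/(6·3)=-532/2781, b=Δ1−h1·(2M1+M2)/6=222/103
seg 2: a=5, c=M2/2=-135/103, d=(M3−M2)/(6·2)=30/103, b=Δ2−h2·(2M2+M3)/6=-56/103
seg 3: a=1, c=M3/2=45/103, d=(M4−M3)/(6·1)=-15/103, b=Δ3−h3·(2M3+M4)/6=-236/103
t_q=3/2 → seg 0, τ=3/2; S=-4+95/103·τ+0·τ²+127/2781·τ³=-2029/824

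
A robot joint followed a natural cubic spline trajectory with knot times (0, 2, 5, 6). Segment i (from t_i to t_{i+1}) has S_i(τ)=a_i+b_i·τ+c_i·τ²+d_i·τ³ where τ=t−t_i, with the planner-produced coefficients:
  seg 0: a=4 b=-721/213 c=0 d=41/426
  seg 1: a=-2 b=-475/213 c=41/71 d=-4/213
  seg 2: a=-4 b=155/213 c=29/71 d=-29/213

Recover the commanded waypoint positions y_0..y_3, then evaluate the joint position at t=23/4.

y_0=4 y_1=-2 y_2=-4 y_3=-3
S(23/4) = -14913/4544

y_0 = S_0(0) = a_0 = 4
y_1 = S_1(0) = a_1 = -2
y_2 = S_2(0) = a_2 = -4
y_3 = S_2(1) = -3
t_q=23/4 is in segment 2 (τ=3/4); S_2(τ)=-14913/4544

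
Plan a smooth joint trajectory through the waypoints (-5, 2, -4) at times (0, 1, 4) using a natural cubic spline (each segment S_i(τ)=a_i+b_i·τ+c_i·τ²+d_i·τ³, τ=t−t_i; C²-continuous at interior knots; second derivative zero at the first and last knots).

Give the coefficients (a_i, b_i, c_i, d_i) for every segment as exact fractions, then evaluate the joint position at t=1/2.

Δ: Δ0=7, Δ1=-2
row 1: diag=8, rhs=-54; c'=3/8, d'=-27/4
back: M1=-27/4
M: M0=0, M1=-27/4, M2=0
seg 0: a=-5, c=M0/2=0, d=(M1−M0)/(6·1)=-9/8, b=Δ0−h0·(2M0+M1)/6=65/8
seg 1: a=2, c=M1/2=-27/8, d=(M2−M1)/(6·3)=3/8, b=Δ1−h1·(2M1+M2)/6=19/4
t_q=1/2 → seg 0, τ=1/2; S=-5+65/8·τ+0·τ²+-9/8·τ³=-69/64

  seg 0: a=-5 b=65/8 c=0 d=-9/8
  seg 1: a=2 b=19/4 c=-27/8 d=3/8
S(1/2) = -69/64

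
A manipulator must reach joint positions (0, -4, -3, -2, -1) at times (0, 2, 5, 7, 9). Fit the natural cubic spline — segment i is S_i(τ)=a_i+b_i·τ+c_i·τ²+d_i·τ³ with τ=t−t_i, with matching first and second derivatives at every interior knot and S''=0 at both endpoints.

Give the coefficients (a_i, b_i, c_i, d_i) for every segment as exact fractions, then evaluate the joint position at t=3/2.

Δ: Δ0=-2, Δ1=1/3, Δ2=1/2, Δ3=1/2
row 1: diag=10, rhs=14; c'=3/10, d'=7/5
row 2: denom=10−3·3/10=91/10; d'=(1−3·7/5)/(91/10)=-32/91
row 3: denom=8−2·20/91=688/91; d'=(0−2·-32/91)/(688/91)=4/43
back: M3=4/43
back: M2=-32/91−20/91·4/43=-16/43
back: M1=7/5−3/10·-16/43=65/43
M: M0=0, M1=65/43, M2=-16/43, M3=4/43, M4=0
seg 0: a=0, c=M0/2=0, d=(M1−M0)/(6·2)=65/516, b=Δ0−h0·(2M0+M1)/6=-323/129
seg 1: a=-4, c=M1/2=65/86, d=(M2−M1)/(6·3)=-9/86, b=Δ1−h1·(2M1+M2)/6=-128/129
seg 2: a=-3, c=M2/2=-8/43, d=(M3−M2)/(6·2)=5/129, b=Δ2−h2·(2M2+M3)/6=185/258
seg 3: a=-2, c=M3/2=2/43, d=(M4−M3)/(6·2)=-1/129, b=Δ3−h3·(2M3+M4)/6=113/258
t_q=3/2 → seg 0, τ=3/2; S=0+-323/129·τ+0·τ²+65/516·τ³=-4583/1376

  seg 0: a=0 b=-323/129 c=0 d=65/516
  seg 1: a=-4 b=-128/129 c=65/86 d=-9/86
  seg 2: a=-3 b=185/258 c=-8/43 d=5/129
  seg 3: a=-2 b=113/258 c=2/43 d=-1/129
S(3/2) = -4583/1376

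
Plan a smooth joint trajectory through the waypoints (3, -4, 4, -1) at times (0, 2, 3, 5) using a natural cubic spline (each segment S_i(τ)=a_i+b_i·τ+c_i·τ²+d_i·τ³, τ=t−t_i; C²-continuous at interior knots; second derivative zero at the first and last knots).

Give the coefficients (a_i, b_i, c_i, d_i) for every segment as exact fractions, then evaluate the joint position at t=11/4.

  seg 0: a=3 b=-563/70 c=0 d=159/140
  seg 1: a=-4 b=391/70 c=477/70 d=-22/5
  seg 2: a=4 b=421/70 c=-447/70 d=149/140
S(11/4) = 1213/560

Δ: Δ0=-7/2, Δ1=8, Δ2=-5/2
row 1: diag=6, rhs=69; c'=1/6, d'=23/2
row 2: denom=6−1·1/6=35/6; d'=(-63−1·23/2)/(35/6)=-447/35
back: M2=-447/35
back: M1=23/2−1/6·-447/35=477/35
M: M0=0, M1=477/35, M2=-447/35, M3=0
seg 0: a=3, c=M0/2=0, d=(M1−M0)/(6·2)=159/140, b=Δ0−h0·(2M0+M1)/6=-563/70
seg 1: a=-4, c=M1/2=477/70, d=(M2−M1)/(6·1)=-22/5, b=Δ1−h1·(2M1+M2)/6=391/70
seg 2: a=4, c=M2/2=-447/70, d=(M3−M2)/(6·2)=149/140, b=Δ2−h2·(2M2+M3)/6=421/70
t_q=11/4 → seg 1, τ=3/4; S=-4+391/70·τ+477/70·τ²+-22/5·τ³=1213/560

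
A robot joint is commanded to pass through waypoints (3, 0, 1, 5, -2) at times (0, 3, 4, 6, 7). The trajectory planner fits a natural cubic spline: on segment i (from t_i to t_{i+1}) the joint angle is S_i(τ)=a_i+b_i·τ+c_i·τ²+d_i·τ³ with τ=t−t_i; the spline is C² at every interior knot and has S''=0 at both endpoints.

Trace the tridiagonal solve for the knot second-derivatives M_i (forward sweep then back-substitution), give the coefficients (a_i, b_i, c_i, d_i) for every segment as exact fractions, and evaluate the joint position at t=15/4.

  seg 0: a=3 b=-37/25 c=0 d=4/75
  seg 1: a=0 b=-1/25 c=12/25 d=14/25
  seg 2: a=1 b=13/5 c=54/25 d=-123/100
  seg 3: a=5 b=-88/25 c=-261/50 d=87/50
S(15/4) = 381/800

Δ: Δ0=-1, Δ1=1, Δ2=2, Δ3=-7
row 1: diag=8, rhs=12; c'=1/8, d'=3/2
row 2: denom=6−1·1/8=47/8; d'=(6−1·3/2)/(47/8)=36/47
row 3: denom=6−2·16/47=250/47; d'=(-54−2·36/47)/(250/47)=-261/25
back: M3=-261/25
back: M2=36/47−16/47·-261/25=108/25
back: M1=3/2−1/8·108/25=24/25
M: M0=0, M1=24/25, M2=108/25, M3=-261/25, M4=0
seg 0: a=3, c=M0/2=0, d=(M1−M0)/(6·3)=4/75, b=Δ0−h0·(2M0+M1)/6=-37/25
seg 1: a=0, c=M1/2=12/25, d=(M2−M1)/(6·1)=14/25, b=Δ1−h1·(2M1+M2)/6=-1/25
seg 2: a=1, c=M2/2=54/25, d=(M3−M2)/(6·2)=-123/100, b=Δ2−h2·(2M2+M3)/6=13/5
seg 3: a=5, c=M3/2=-261/50, d=(M4−M3)/(6·1)=87/50, b=Δ3−h3·(2M3+M4)/6=-88/25
t_q=15/4 → seg 1, τ=3/4; S=0+-1/25·τ+12/25·τ²+14/25·τ³=381/800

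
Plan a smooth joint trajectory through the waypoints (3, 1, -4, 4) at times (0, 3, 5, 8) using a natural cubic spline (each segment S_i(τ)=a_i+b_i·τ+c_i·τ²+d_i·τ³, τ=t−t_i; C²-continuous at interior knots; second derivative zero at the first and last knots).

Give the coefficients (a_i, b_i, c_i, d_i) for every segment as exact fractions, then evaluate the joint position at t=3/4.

  seg 0: a=3 b=11/48 c=0 d=-43/432
  seg 1: a=1 b=-59/24 c=-43/48 d=7/16
  seg 2: a=-4 b=-19/24 c=83/48 d=-83/432
S(3/4) = 3205/1024

Δ: Δ0=-2/3, Δ1=-5/2, Δ2=8/3
row 1: diag=10, rhs=-11; c'=1/5, d'=-11/10
row 2: denom=10−2·1/5=48/5; d'=(31−2·-11/10)/(48/5)=83/24
back: M2=83/24
back: M1=-11/10−1/5·83/24=-43/24
M: M0=0, M1=-43/24, M2=83/24, M3=0
seg 0: a=3, c=M0/2=0, d=(M1−M0)/(6·3)=-43/432, b=Δ0−h0·(2M0+M1)/6=11/48
seg 1: a=1, c=M1/2=-43/48, d=(M2−M1)/(6·2)=7/16, b=Δ1−h1·(2M1+M2)/6=-59/24
seg 2: a=-4, c=M2/2=83/48, d=(M3−M2)/(6·3)=-83/432, b=Δ2−h2·(2M2+M3)/6=-19/24
t_q=3/4 → seg 0, τ=3/4; S=3+11/48·τ+0·τ²+-43/432·τ³=3205/1024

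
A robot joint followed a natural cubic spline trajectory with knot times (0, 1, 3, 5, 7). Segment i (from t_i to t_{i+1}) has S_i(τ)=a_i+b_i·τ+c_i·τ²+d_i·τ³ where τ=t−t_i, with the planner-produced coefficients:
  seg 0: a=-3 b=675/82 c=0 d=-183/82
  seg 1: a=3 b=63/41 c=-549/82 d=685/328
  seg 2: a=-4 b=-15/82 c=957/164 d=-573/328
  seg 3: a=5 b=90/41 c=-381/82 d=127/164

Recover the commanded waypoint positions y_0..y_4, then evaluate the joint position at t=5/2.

y_0=-3 y_1=3 y_2=-4 y_3=5 y_4=-3
S(5/2) = -7113/2624

y_0 = S_0(0) = a_0 = -3
y_1 = S_1(0) = a_1 = 3
y_2 = S_2(0) = a_2 = -4
y_3 = S_3(0) = a_3 = 5
y_4 = S_3(2) = -3
t_q=5/2 is in segment 1 (τ=3/2); S_1(τ)=-7113/2624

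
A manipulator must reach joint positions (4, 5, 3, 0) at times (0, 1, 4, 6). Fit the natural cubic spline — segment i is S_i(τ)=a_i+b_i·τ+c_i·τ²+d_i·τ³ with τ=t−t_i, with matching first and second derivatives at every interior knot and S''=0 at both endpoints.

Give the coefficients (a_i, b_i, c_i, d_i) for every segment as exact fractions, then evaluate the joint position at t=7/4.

  seg 0: a=4 b=511/426 c=0 d=-85/426
  seg 1: a=5 b=128/213 c=-85/142 d=25/426
  seg 2: a=3 b=-599/426 c=-5/71 d=5/426
S(7/4) = 46701/9088

Δ: Δ0=1, Δ1=-2/3, Δ2=-3/2
row 1: diag=8, rhs=-10; c'=3/8, d'=-5/4
row 2: denom=10−3·3/8=71/8; d'=(-5−3·-5/4)/(71/8)=-10/71
back: M2=-10/71
back: M1=-5/4−3/8·-10/71=-85/71
M: M0=0, M1=-85/71, M2=-10/71, M3=0
seg 0: a=4, c=M0/2=0, d=(M1−M0)/(6·1)=-85/426, b=Δ0−h0·(2M0+M1)/6=511/426
seg 1: a=5, c=M1/2=-85/142, d=(M2−M1)/(6·3)=25/426, b=Δ1−h1·(2M1+M2)/6=128/213
seg 2: a=3, c=M2/2=-5/71, d=(M3−M2)/(6·2)=5/426, b=Δ2−h2·(2M2+M3)/6=-599/426
t_q=7/4 → seg 1, τ=3/4; S=5+128/213·τ+-85/142·τ²+25/426·τ³=46701/9088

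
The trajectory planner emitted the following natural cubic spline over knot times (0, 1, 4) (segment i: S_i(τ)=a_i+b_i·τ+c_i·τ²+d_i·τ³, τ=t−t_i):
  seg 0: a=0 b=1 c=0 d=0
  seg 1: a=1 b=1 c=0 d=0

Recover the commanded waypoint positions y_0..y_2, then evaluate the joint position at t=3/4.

y_0 = S_0(0) = a_0 = 0
y_1 = S_1(0) = a_1 = 1
y_2 = S_1(3) = 4
t_q=3/4 is in segment 0 (τ=3/4); S_0(τ)=3/4

y_0=0 y_1=1 y_2=4
S(3/4) = 3/4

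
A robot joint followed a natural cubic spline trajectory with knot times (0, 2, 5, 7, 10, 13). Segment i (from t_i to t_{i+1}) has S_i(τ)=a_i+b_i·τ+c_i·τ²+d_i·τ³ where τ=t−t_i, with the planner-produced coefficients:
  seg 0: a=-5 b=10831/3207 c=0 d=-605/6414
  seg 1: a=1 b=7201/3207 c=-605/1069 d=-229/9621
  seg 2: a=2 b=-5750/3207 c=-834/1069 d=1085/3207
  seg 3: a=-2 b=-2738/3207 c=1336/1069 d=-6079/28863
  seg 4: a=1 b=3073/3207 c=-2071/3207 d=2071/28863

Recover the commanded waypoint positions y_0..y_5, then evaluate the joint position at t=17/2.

y_0 = S_0(0) = a_0 = -5
y_1 = S_1(0) = a_1 = 1
y_2 = S_2(0) = a_2 = 2
y_3 = S_3(0) = a_3 = -2
y_4 = S_4(0) = a_4 = 1
y_5 = S_4(3) = 0
t_q=17/2 is in segment 3 (τ=3/2); S_3(τ)=-10087/8552

y_0=-5 y_1=1 y_2=2 y_3=-2 y_4=1 y_5=0
S(17/2) = -10087/8552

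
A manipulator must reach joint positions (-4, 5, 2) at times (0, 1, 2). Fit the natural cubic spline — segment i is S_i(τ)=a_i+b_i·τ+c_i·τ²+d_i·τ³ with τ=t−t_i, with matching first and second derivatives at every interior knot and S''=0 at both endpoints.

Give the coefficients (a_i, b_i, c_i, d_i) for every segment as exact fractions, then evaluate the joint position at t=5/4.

  seg 0: a=-4 b=12 c=0 d=-3
  seg 1: a=5 b=3 c=-9 d=3
S(5/4) = 335/64

Δ: Δ0=9, Δ1=-3
row 1: diag=4, rhs=-72; c'=1/4, d'=-18
back: M1=-18
M: M0=0, M1=-18, M2=0
seg 0: a=-4, c=M0/2=0, d=(M1−M0)/(6·1)=-3, b=Δ0−h0·(2M0+M1)/6=12
seg 1: a=5, c=M1/2=-9, d=(M2−M1)/(6·1)=3, b=Δ1−h1·(2M1+M2)/6=3
t_q=5/4 → seg 1, τ=1/4; S=5+3·τ+-9·τ²+3·τ³=335/64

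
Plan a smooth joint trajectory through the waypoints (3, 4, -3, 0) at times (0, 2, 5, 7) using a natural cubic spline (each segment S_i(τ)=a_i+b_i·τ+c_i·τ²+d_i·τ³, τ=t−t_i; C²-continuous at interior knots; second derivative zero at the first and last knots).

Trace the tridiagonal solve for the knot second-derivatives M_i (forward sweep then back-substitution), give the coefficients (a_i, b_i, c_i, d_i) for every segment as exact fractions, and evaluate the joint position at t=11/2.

Δ: Δ0=1/2, Δ1=-7/3, Δ2=3/2
row 1: diag=10, rhs=-17; c'=3/10, d'=-17/10
row 2: denom=10−3·3/10=91/10; d'=(23−3·-17/10)/(91/10)=281/91
back: M2=281/91
back: M1=-17/10−3/10·281/91=-239/91
M: M0=0, M1=-239/91, M2=281/91, M3=0
seg 0: a=3, c=M0/2=0, d=(M1−M0)/(6·2)=-239/1092, b=Δ0−h0·(2M0+M1)/6=751/546
seg 1: a=4, c=M1/2=-239/182, d=(M2−M1)/(6·3)=20/63, b=Δ1−h1·(2M1+M2)/6=-683/546
seg 2: a=-3, c=M2/2=281/182, d=(M3−M2)/(6·2)=-281/1092, b=Δ2−h2·(2M2+M3)/6=-305/546
t_q=11/2 → seg 2, τ=1/2; S=-3+-305/546·τ+281/182·τ²+-281/1092·τ³=-1217/416

  seg 0: a=3 b=751/546 c=0 d=-239/1092
  seg 1: a=4 b=-683/546 c=-239/182 d=20/63
  seg 2: a=-3 b=-305/546 c=281/182 d=-281/1092
S(11/2) = -1217/416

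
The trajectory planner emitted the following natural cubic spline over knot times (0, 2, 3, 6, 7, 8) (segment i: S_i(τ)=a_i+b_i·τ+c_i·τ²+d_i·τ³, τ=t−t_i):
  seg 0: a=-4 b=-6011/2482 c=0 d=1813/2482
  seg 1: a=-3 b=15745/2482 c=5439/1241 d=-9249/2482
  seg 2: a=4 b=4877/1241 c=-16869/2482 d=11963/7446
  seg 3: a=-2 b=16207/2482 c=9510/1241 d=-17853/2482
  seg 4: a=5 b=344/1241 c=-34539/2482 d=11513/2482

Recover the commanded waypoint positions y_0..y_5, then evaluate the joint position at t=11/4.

y_0 = S_0(0) = a_0 = -4
y_1 = S_1(0) = a_1 = -3
y_2 = S_2(0) = a_2 = 4
y_3 = S_3(0) = a_3 = -2
y_4 = S_4(0) = a_4 = 5
y_5 = S_4(1) = -4
t_q=11/4 is in segment 1 (τ=3/4); S_1(τ)=421101/158848

y_0=-4 y_1=-3 y_2=4 y_3=-2 y_4=5 y_5=-4
S(11/4) = 421101/158848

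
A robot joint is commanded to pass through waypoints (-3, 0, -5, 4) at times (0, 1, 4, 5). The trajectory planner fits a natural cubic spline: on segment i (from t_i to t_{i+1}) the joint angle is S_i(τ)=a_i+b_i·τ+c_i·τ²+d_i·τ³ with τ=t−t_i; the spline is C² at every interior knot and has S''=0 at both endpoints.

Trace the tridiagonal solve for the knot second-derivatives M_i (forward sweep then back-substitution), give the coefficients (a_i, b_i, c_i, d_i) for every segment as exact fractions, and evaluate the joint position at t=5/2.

  seg 0: a=-3 b=703/165 c=0 d=-208/165
  seg 1: a=0 b=79/165 c=-208/55 d=46/45
  seg 2: a=-5 b=889/165 c=298/55 d=-298/165
S(5/2) = -191/44

Δ: Δ0=3, Δ1=-5/3, Δ2=9
row 1: diag=8, rhs=-28; c'=3/8, d'=-7/2
row 2: denom=8−3·3/8=55/8; d'=(64−3·-7/2)/(55/8)=596/55
back: M2=596/55
back: M1=-7/2−3/8·596/55=-416/55
M: M0=0, M1=-416/55, M2=596/55, M3=0
seg 0: a=-3, c=M0/2=0, d=(M1−M0)/(6·1)=-208/165, b=Δ0−h0·(2M0+M1)/6=703/165
seg 1: a=0, c=M1/2=-208/55, d=(M2−M1)/(6·3)=46/45, b=Δ1−h1·(2M1+M2)/6=79/165
seg 2: a=-5, c=M2/2=298/55, d=(M3−M2)/(6·1)=-298/165, b=Δ2−h2·(2M2+M3)/6=889/165
t_q=5/2 → seg 1, τ=3/2; S=0+79/165·τ+-208/55·τ²+46/45·τ³=-191/44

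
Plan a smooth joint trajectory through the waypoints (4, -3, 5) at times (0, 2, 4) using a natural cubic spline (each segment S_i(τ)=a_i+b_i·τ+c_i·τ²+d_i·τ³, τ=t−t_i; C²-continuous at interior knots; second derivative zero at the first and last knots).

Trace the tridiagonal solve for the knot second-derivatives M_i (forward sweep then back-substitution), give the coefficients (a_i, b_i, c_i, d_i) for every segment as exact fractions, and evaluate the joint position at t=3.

  seg 0: a=4 b=-43/8 c=0 d=15/32
  seg 1: a=-3 b=1/4 c=45/16 d=-15/32
S(3) = -13/32

Δ: Δ0=-7/2, Δ1=4
row 1: diag=8, rhs=45; c'=1/4, d'=45/8
back: M1=45/8
M: M0=0, M1=45/8, M2=0
seg 0: a=4, c=M0/2=0, d=(M1−M0)/(6·2)=15/32, b=Δ0−h0·(2M0+M1)/6=-43/8
seg 1: a=-3, c=M1/2=45/16, d=(M2−M1)/(6·2)=-15/32, b=Δ1−h1·(2M1+M2)/6=1/4
t_q=3 → seg 1, τ=1; S=-3+1/4·τ+45/16·τ²+-15/32·τ³=-13/32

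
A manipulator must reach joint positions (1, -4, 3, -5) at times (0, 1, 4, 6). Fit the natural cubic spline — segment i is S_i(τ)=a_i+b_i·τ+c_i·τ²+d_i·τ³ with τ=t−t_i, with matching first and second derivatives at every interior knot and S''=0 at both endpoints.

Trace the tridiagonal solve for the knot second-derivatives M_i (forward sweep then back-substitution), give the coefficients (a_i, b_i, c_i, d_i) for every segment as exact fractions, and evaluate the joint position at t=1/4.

Δ: Δ0=-5, Δ1=7/3, Δ2=-4
row 1: diag=8, rhs=44; c'=3/8, d'=11/2
row 2: denom=10−3·3/8=71/8; d'=(-38−3·11/2)/(71/8)=-436/71
back: M2=-436/71
back: M1=11/2−3/8·-436/71=554/71
M: M0=0, M1=554/71, M2=-436/71, M3=0
seg 0: a=1, c=M0/2=0, d=(M1−M0)/(6·1)=277/213, b=Δ0−h0·(2M0+M1)/6=-1342/213
seg 1: a=-4, c=M1/2=277/71, d=(M2−M1)/(6·3)=-55/71, b=Δ1−h1·(2M1+M2)/6=-511/213
seg 2: a=3, c=M2/2=-218/71, d=(M3−M2)/(6·2)=109/213, b=Δ2−h2·(2M2+M3)/6=20/213
t_q=1/4 → seg 0, τ=1/4; S=1+-1342/213·τ+0·τ²+277/213·τ³=-2521/4544

  seg 0: a=1 b=-1342/213 c=0 d=277/213
  seg 1: a=-4 b=-511/213 c=277/71 d=-55/71
  seg 2: a=3 b=20/213 c=-218/71 d=109/213
S(1/4) = -2521/4544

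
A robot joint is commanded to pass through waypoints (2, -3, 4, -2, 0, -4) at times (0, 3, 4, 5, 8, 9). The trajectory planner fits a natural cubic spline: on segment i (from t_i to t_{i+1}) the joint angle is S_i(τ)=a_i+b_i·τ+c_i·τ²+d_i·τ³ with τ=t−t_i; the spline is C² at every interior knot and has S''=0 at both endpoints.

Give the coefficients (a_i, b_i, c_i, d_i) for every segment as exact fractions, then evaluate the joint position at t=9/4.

  seg 0: a=2 b=-10594/1641 c=0 d=7859/14769
  seg 1: a=-3 b=12983/1641 c=7859/1641 d=-9355/1641
  seg 2: a=4 b=212/547 c=-20206/1641 d=9724/1641
  seg 3: a=-2 b=-10604/1641 c=8966/1641 d=-15200/14769
  seg 4: a=0 b=-2408/1641 c=-2078/547 d=2078/1641
S(9/4) = -226303/35008

Δ: Δ0=-5/3, Δ1=7, Δ2=-6, Δ3=2/3, Δ4=-4
row 1: diag=8, rhs=52; c'=1/8, d'=13/2
row 2: denom=4−1·1/8=31/8; d'=(-78−1·13/2)/(31/8)=-676/31
row 3: denom=8−1·8/31=240/31; d'=(40−1·-676/31)/(240/31)=479/60
row 4: denom=8−3·31/80=547/80; d'=(-28−3·479/60)/(547/80)=-4156/547
back: M4=-4156/547
back: M3=479/60−31/80·-4156/547=17932/1641
back: M2=-676/31−8/31·17932/1641=-40412/1641
back: M1=13/2−1/8·-40412/1641=15718/1641
M: M0=0, M1=15718/1641, M2=-40412/1641, M3=17932/1641, M4=-4156/547, M5=0
seg 0: a=2, c=M0/2=0, d=(M1−M0)/(6·3)=7859/14769, b=Δ0−h0·(2M0+M1)/6=-10594/1641
seg 1: a=-3, c=M1/2=7859/1641, d=(M2−M1)/(6·1)=-9355/1641, b=Δ1−h1·(2M1+M2)/6=12983/1641
seg 2: a=4, c=M2/2=-20206/1641, d=(M3−M2)/(6·1)=9724/1641, b=Δ2−h2·(2M2+M3)/6=212/547
seg 3: a=-2, c=M3/2=8966/1641, d=(M4−M3)/(6·3)=-15200/14769, b=Δ3−h3·(2M3+M4)/6=-10604/1641
seg 4: a=0, c=M4/2=-2078/547, d=(M5−M4)/(6·1)=2078/1641, b=Δ4−h4·(2M4+M5)/6=-2408/1641
t_q=9/4 → seg 0, τ=9/4; S=2+-10594/1641·τ+0·τ²+7859/14769·τ³=-226303/35008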